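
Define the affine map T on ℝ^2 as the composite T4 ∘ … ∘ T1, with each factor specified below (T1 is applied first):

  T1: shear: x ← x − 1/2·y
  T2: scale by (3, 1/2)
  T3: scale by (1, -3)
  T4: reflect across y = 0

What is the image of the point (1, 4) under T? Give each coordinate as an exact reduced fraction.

T1 shear: x ← x − 1/2·y: (1, 4) → (-1, 4)
T2 scale by (3, 1/2): (-1, 4) → (-3, 2)
T3 scale by (1, -3): (-3, 2) → (-3, -6)
T4 reflect across y = 0: (-3, -6) → (-3, 6)

T(p) = (-3, 6)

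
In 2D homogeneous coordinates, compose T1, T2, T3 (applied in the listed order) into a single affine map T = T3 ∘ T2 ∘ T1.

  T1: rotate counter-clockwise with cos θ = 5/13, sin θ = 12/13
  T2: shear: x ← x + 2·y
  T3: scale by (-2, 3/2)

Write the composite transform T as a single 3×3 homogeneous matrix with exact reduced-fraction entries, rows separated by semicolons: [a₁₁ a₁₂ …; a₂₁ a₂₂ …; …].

T = [-58/13 4/13 0; 18/13 15/26 0; 0 0 1]

T1 = [5/13 -12/13 0; 12/13 5/13 0; 0 0 1]
T2·T1 = [29/13 -2/13 0; 12/13 5/13 0; 0 0 1]
T3·…·T1 = [-58/13 4/13 0; 18/13 15/26 0; 0 0 1]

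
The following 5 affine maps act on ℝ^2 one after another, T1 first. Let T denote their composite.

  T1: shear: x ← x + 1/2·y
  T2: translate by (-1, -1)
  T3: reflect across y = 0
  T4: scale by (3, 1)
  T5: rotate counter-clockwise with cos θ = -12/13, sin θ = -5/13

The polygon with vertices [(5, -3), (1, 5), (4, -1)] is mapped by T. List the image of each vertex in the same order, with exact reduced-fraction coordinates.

T1 shear: x ← x + 1/2·y: (5, -3) → (7/2, -3); (1, 5) → (7/2, 5); (4, -1) → (7/2, -1)
T2 translate by (-1, -1): (7/2, -3) → (5/2, -4); (7/2, 5) → (5/2, 4); (7/2, -1) → (5/2, -2)
T3 reflect across y = 0: (5/2, -4) → (5/2, 4); (5/2, 4) → (5/2, -4); (5/2, -2) → (5/2, 2)
T4 scale by (3, 1): (5/2, 4) → (15/2, 4); (5/2, -4) → (15/2, -4); (5/2, 2) → (15/2, 2)
T5 rotate counter-clockwise with cos θ = -12/13, sin θ = -5/13: (15/2, 4) → (-70/13, -171/26); (15/2, -4) → (-110/13, 21/26); (15/2, 2) → (-80/13, -123/26)

image vertices: (-70/13, -171/26), (-110/13, 21/26), (-80/13, -123/26)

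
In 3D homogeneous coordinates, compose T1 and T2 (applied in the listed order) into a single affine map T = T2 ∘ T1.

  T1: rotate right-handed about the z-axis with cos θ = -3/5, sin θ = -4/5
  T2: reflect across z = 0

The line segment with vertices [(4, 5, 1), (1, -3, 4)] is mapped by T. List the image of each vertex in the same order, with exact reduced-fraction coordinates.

T1 rotate right-handed about the z-axis with cos θ = -3/5, sin θ = -4/5: (4, 5, 1) → (8/5, -31/5, 1); (1, -3, 4) → (-3, 1, 4)
T2 reflect across z = 0: (8/5, -31/5, 1) → (8/5, -31/5, -1); (-3, 1, 4) → (-3, 1, -4)

image vertices: (8/5, -31/5, -1), (-3, 1, -4)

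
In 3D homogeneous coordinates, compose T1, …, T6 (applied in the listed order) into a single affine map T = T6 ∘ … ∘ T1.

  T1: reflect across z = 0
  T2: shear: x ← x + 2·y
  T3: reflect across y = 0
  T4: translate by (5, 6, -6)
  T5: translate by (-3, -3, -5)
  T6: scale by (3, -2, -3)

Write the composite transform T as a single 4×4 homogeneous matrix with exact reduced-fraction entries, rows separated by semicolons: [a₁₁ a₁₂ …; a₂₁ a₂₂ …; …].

T1 = [1 0 0 0; 0 1 0 0; 0 0 -1 0; 0 0 0 1]
T2·T1 = [1 2 0 0; 0 1 0 0; 0 0 -1 0; 0 0 0 1]
T3·…·T1 = [1 2 0 0; 0 -1 0 0; 0 0 -1 0; 0 0 0 1]
T4·…·T1 = [1 2 0 5; 0 -1 0 6; 0 0 -1 -6; 0 0 0 1]
T5·…·T1 = [1 2 0 2; 0 -1 0 3; 0 0 -1 -11; 0 0 0 1]
T6·…·T1 = [3 6 0 6; 0 2 0 -6; 0 0 3 33; 0 0 0 1]

T = [3 6 0 6; 0 2 0 -6; 0 0 3 33; 0 0 0 1]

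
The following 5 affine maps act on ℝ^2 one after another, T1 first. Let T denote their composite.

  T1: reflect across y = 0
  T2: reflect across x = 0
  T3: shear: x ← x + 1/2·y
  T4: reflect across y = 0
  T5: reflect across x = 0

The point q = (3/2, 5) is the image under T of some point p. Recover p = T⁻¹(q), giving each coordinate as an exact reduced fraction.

p = (-1, 5)

T1 = [1 0 0; 0 -1 0; 0 0 1]
T2·T1 = [-1 0 0; 0 -1 0; 0 0 1]
T3·…·T1 = [-1 -1/2 0; 0 -1 0; 0 0 1]
T4·…·T1 = [-1 -1/2 0; 0 1 0; 0 0 1]
T5·…·T1 = [1 1/2 0; 0 1 0; 0 0 1]
det M = 1; M⁻¹ = [1 -1/2 0; 0 1 0; 0 0 1]
M⁻¹ · (3/2, 5)ᵀ = (-1, 5)ᵀ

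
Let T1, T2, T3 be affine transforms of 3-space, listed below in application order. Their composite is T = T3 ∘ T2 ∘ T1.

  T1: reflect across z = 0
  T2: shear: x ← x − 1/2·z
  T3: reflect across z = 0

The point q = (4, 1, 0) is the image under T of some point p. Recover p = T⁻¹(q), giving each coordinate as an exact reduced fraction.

T1 = [1 0 0 0; 0 1 0 0; 0 0 -1 0; 0 0 0 1]
T2·T1 = [1 0 1/2 0; 0 1 0 0; 0 0 -1 0; 0 0 0 1]
T3·…·T1 = [1 0 1/2 0; 0 1 0 0; 0 0 1 0; 0 0 0 1]
det M = 1; M⁻¹ = [1 0 -1/2 0; 0 1 0 0; 0 0 1 0; 0 0 0 1]
M⁻¹ · (4, 1, 0)ᵀ = (4, 1, 0)ᵀ

p = (4, 1, 0)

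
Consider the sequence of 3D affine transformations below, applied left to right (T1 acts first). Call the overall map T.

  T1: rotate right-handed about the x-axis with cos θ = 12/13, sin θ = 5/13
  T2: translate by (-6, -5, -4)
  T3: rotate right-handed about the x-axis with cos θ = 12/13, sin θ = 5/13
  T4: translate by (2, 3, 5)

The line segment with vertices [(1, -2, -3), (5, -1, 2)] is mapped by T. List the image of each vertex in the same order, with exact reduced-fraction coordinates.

image vertices: (-3, 109/169, -701/169), (1, -372/169, 14/169)

T1 rotate right-handed about the x-axis with cos θ = 12/13, sin θ = 5/13: (1, -2, -3) → (1, -9/13, -46/13); (5, -1, 2) → (5, -22/13, 19/13)
T2 translate by (-6, -5, -4): (1, -9/13, -46/13) → (-5, -74/13, -98/13); (5, -22/13, 19/13) → (-1, -87/13, -33/13)
T3 rotate right-handed about the x-axis with cos θ = 12/13, sin θ = 5/13: (-5, -74/13, -98/13) → (-5, -398/169, -1546/169); (-1, -87/13, -33/13) → (-1, -879/169, -831/169)
T4 translate by (2, 3, 5): (-5, -398/169, -1546/169) → (-3, 109/169, -701/169); (-1, -879/169, -831/169) → (1, -372/169, 14/169)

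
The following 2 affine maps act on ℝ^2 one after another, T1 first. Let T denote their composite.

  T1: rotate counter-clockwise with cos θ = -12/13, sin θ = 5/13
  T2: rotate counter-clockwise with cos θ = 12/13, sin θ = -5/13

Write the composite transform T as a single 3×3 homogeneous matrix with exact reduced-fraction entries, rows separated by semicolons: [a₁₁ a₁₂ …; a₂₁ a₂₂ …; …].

T = [-119/169 -120/169 0; 120/169 -119/169 0; 0 0 1]

T1 = [-12/13 -5/13 0; 5/13 -12/13 0; 0 0 1]
T2·T1 = [-119/169 -120/169 0; 120/169 -119/169 0; 0 0 1]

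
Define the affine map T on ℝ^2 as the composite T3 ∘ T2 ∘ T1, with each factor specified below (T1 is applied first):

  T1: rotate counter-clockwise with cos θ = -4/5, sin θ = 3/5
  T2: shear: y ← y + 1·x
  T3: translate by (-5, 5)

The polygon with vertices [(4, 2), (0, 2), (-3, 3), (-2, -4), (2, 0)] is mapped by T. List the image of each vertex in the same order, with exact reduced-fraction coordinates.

image vertices: (-47/5, 7/5), (-31/5, 11/5), (-22/5, 7/5), (-1, 11), (-33/5, 23/5)

T1 rotate counter-clockwise with cos θ = -4/5, sin θ = 3/5: (4, 2) → (-22/5, 4/5); (0, 2) → (-6/5, -8/5); (-3, 3) → (3/5, -21/5); (-2, -4) → (4, 2); (2, 0) → (-8/5, 6/5)
T2 shear: y ← y + 1·x: (-22/5, 4/5) → (-22/5, -18/5); (-6/5, -8/5) → (-6/5, -14/5); (3/5, -21/5) → (3/5, -18/5); (4, 2) → (4, 6); (-8/5, 6/5) → (-8/5, -2/5)
T3 translate by (-5, 5): (-22/5, -18/5) → (-47/5, 7/5); (-6/5, -14/5) → (-31/5, 11/5); (3/5, -18/5) → (-22/5, 7/5); (4, 6) → (-1, 11); (-8/5, -2/5) → (-33/5, 23/5)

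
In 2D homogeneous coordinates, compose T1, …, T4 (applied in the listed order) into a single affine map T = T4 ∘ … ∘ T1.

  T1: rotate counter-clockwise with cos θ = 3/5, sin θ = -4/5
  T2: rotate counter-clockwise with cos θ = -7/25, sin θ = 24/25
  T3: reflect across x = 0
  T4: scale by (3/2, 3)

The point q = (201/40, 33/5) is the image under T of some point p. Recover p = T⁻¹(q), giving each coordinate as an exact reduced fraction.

T1 = [3/5 4/5 0; -4/5 3/5 0; 0 0 1]
T2·T1 = [3/5 -4/5 0; 4/5 3/5 0; 0 0 1]
T3·…·T1 = [-3/5 4/5 0; 4/5 3/5 0; 0 0 1]
T4·…·T1 = [-9/10 6/5 0; 12/5 9/5 0; 0 0 1]
det M = -9/2; M⁻¹ = [-2/5 4/15 0; 8/15 1/5 0; 0 0 1]
M⁻¹ · (201/40, 33/5)ᵀ = (-1/4, 4)ᵀ

p = (-1/4, 4)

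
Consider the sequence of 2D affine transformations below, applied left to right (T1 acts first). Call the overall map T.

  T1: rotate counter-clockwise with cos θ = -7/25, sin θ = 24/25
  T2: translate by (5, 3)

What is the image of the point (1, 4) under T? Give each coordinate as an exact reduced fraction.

T(p) = (22/25, 71/25)

T1 rotate counter-clockwise with cos θ = -7/25, sin θ = 24/25: (1, 4) → (-103/25, -4/25)
T2 translate by (5, 3): (-103/25, -4/25) → (22/25, 71/25)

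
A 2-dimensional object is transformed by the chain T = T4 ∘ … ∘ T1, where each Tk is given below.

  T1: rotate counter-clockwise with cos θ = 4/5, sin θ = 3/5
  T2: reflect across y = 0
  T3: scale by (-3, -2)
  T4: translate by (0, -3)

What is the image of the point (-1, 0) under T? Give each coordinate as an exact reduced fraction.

T(p) = (12/5, -21/5)

T1 rotate counter-clockwise with cos θ = 4/5, sin θ = 3/5: (-1, 0) → (-4/5, -3/5)
T2 reflect across y = 0: (-4/5, -3/5) → (-4/5, 3/5)
T3 scale by (-3, -2): (-4/5, 3/5) → (12/5, -6/5)
T4 translate by (0, -3): (12/5, -6/5) → (12/5, -21/5)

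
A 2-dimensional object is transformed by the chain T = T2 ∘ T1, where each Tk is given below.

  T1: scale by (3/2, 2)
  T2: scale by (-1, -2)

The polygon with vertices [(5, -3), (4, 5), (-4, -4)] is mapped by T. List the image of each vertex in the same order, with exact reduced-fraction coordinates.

image vertices: (-15/2, 12), (-6, -20), (6, 16)

T1 scale by (3/2, 2): (5, -3) → (15/2, -6); (4, 5) → (6, 10); (-4, -4) → (-6, -8)
T2 scale by (-1, -2): (15/2, -6) → (-15/2, 12); (6, 10) → (-6, -20); (-6, -8) → (6, 16)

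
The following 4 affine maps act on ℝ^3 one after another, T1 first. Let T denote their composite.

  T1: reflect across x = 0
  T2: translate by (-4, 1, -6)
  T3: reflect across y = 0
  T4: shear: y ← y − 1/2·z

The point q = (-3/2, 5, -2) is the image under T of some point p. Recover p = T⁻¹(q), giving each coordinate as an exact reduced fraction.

p = (-5/2, -5, 4)

T1 = [-1 0 0 0; 0 1 0 0; 0 0 1 0; 0 0 0 1]
T2·T1 = [-1 0 0 -4; 0 1 0 1; 0 0 1 -6; 0 0 0 1]
T3·…·T1 = [-1 0 0 -4; 0 -1 0 -1; 0 0 1 -6; 0 0 0 1]
T4·…·T1 = [-1 0 0 -4; 0 -1 -1/2 2; 0 0 1 -6; 0 0 0 1]
det M = 1; M⁻¹ = [-1 0 0 -4; 0 -1 -1/2 -1; 0 0 1 6; 0 0 0 1]
M⁻¹ · (-3/2, 5, -2)ᵀ = (-5/2, -5, 4)ᵀ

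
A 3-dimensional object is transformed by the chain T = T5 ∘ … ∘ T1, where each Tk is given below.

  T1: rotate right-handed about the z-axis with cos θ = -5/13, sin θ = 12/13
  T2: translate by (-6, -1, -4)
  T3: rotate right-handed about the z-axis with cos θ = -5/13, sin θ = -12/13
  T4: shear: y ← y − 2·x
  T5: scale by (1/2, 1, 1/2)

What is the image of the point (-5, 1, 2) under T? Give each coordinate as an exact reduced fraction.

T1 rotate right-handed about the z-axis with cos θ = -5/13, sin θ = 12/13: (-5, 1, 2) → (1, -5, 2)
T2 translate by (-6, -1, -4): (1, -5, 2) → (-5, -6, -2)
T3 rotate right-handed about the z-axis with cos θ = -5/13, sin θ = -12/13: (-5, -6, -2) → (-47/13, 90/13, -2)
T4 shear: y ← y − 2·x: (-47/13, 90/13, -2) → (-47/13, 184/13, -2)
T5 scale by (1/2, 1, 1/2): (-47/13, 184/13, -2) → (-47/26, 184/13, -1)

T(p) = (-47/26, 184/13, -1)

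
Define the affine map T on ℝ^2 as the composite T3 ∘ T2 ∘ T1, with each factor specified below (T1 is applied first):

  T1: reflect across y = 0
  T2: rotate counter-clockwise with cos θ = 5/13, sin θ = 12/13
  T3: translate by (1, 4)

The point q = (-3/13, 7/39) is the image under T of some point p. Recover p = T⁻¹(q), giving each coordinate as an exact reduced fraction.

T1 = [1 0 0; 0 -1 0; 0 0 1]
T2·T1 = [5/13 12/13 0; 12/13 -5/13 0; 0 0 1]
T3·…·T1 = [5/13 12/13 1; 12/13 -5/13 4; 0 0 1]
det M = -1; M⁻¹ = [5/13 12/13 -53/13; 12/13 -5/13 8/13; 0 0 1]
M⁻¹ · (-3/13, 7/39)ᵀ = (-4, 1/3)ᵀ

p = (-4, 1/3)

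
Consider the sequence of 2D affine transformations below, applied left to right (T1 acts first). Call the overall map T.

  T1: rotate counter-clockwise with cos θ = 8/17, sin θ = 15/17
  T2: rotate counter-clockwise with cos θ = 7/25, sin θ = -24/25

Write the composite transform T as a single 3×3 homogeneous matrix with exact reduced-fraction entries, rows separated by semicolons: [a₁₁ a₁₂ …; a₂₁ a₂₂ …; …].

T = [416/425 87/425 0; -87/425 416/425 0; 0 0 1]

T1 = [8/17 -15/17 0; 15/17 8/17 0; 0 0 1]
T2·T1 = [416/425 87/425 0; -87/425 416/425 0; 0 0 1]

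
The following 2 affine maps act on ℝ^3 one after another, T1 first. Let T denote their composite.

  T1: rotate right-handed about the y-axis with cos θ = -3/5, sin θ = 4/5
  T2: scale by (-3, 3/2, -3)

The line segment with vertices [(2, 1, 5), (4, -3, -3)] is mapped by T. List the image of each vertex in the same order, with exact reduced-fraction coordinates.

T1 rotate right-handed about the y-axis with cos θ = -3/5, sin θ = 4/5: (2, 1, 5) → (14/5, 1, -23/5); (4, -3, -3) → (-24/5, -3, -7/5)
T2 scale by (-3, 3/2, -3): (14/5, 1, -23/5) → (-42/5, 3/2, 69/5); (-24/5, -3, -7/5) → (72/5, -9/2, 21/5)

image vertices: (-42/5, 3/2, 69/5), (72/5, -9/2, 21/5)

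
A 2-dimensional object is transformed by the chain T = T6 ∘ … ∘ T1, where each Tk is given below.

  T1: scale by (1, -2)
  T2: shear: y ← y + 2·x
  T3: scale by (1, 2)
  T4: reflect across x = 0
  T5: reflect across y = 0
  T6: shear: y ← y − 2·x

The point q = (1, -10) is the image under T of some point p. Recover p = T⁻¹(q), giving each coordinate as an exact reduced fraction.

p = (-1, -3)

T1 = [1 0 0; 0 -2 0; 0 0 1]
T2·T1 = [1 0 0; 2 -2 0; 0 0 1]
T3·…·T1 = [1 0 0; 4 -4 0; 0 0 1]
T4·…·T1 = [-1 0 0; 4 -4 0; 0 0 1]
T5·…·T1 = [-1 0 0; -4 4 0; 0 0 1]
T6·…·T1 = [-1 0 0; -2 4 0; 0 0 1]
det M = -4; M⁻¹ = [-1 0 0; -1/2 1/4 0; 0 0 1]
M⁻¹ · (1, -10)ᵀ = (-1, -3)ᵀ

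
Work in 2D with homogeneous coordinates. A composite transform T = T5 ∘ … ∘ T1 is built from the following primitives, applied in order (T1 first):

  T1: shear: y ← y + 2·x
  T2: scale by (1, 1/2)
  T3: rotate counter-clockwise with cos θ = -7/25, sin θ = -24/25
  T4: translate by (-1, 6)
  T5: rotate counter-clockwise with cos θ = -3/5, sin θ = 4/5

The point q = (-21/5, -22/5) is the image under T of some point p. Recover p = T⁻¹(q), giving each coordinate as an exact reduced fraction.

p = (0, 0)

T1 = [1 0 0; 2 1 0; 0 0 1]
T2·T1 = [1 0 0; 1 1/2 0; 0 0 1]
T3·…·T1 = [17/25 12/25 0; -31/25 -7/50 0; 0 0 1]
T4·…·T1 = [17/25 12/25 -1; -31/25 -7/50 6; 0 0 1]
T5·…·T1 = [73/125 -22/125 -21/5; 161/125 117/250 -22/5; 0 0 1]
det M = 1/2; M⁻¹ = [117/125 44/125 137/25; -322/125 146/125 -142/25; 0 0 1]
M⁻¹ · (-21/5, -22/5)ᵀ = (0, 0)ᵀ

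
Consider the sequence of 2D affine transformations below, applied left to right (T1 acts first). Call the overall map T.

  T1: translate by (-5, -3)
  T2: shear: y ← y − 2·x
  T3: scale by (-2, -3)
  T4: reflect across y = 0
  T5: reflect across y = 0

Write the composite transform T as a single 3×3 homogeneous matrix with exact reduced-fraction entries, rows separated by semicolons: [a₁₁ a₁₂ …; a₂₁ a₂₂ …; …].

T = [-2 0 10; 6 -3 -21; 0 0 1]

T1 = [1 0 -5; 0 1 -3; 0 0 1]
T2·T1 = [1 0 -5; -2 1 7; 0 0 1]
T3·…·T1 = [-2 0 10; 6 -3 -21; 0 0 1]
T4·…·T1 = [-2 0 10; -6 3 21; 0 0 1]
T5·…·T1 = [-2 0 10; 6 -3 -21; 0 0 1]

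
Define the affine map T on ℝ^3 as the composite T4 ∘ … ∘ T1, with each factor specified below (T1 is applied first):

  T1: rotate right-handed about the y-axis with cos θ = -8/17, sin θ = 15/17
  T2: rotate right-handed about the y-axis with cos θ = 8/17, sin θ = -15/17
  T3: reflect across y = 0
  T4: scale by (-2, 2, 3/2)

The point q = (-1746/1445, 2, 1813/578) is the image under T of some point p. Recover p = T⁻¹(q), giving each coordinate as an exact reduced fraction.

T1 = [-8/17 0 15/17 0; 0 1 0 0; -15/17 0 -8/17 0; 0 0 0 1]
T2·T1 = [161/289 0 240/289 0; 0 1 0 0; -240/289 0 161/289 0; 0 0 0 1]
T3·…·T1 = [161/289 0 240/289 0; 0 -1 0 0; -240/289 0 161/289 0; 0 0 0 1]
T4·…·T1 = [-322/289 0 -480/289 0; 0 -2 0 0; -360/289 0 483/578 0; 0 0 0 1]
det M = 6; M⁻¹ = [-161/578 0 -160/289 0; 0 -1/2 0 0; -120/289 0 322/867 0; 0 0 0 1]
M⁻¹ · (-1746/1445, 2, 1813/578)ᵀ = (-7/5, -1, 5/3)ᵀ

p = (-7/5, -1, 5/3)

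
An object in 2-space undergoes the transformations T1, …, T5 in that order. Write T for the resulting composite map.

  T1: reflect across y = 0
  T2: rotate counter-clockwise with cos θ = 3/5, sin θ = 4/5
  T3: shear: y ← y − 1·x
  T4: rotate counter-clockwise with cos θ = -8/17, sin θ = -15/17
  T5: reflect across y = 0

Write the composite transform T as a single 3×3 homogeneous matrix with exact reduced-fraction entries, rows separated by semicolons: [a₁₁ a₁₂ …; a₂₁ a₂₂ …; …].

T1 = [1 0 0; 0 -1 0; 0 0 1]
T2·T1 = [3/5 4/5 0; 4/5 -3/5 0; 0 0 1]
T3·…·T1 = [3/5 4/5 0; 1/5 -7/5 0; 0 0 1]
T4·…·T1 = [-9/85 -137/85 0; -53/85 -4/85 0; 0 0 1]
T5·…·T1 = [-9/85 -137/85 0; 53/85 4/85 0; 0 0 1]

T = [-9/85 -137/85 0; 53/85 4/85 0; 0 0 1]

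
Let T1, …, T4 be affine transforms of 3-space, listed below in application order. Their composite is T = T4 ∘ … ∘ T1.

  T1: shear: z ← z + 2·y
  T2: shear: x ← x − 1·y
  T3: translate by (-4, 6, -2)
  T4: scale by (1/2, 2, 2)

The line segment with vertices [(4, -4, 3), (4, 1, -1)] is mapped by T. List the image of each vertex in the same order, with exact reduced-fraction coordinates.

T1 shear: z ← z + 2·y: (4, -4, 3) → (4, -4, -5); (4, 1, -1) → (4, 1, 1)
T2 shear: x ← x − 1·y: (4, -4, -5) → (8, -4, -5); (4, 1, 1) → (3, 1, 1)
T3 translate by (-4, 6, -2): (8, -4, -5) → (4, 2, -7); (3, 1, 1) → (-1, 7, -1)
T4 scale by (1/2, 2, 2): (4, 2, -7) → (2, 4, -14); (-1, 7, -1) → (-1/2, 14, -2)

image vertices: (2, 4, -14), (-1/2, 14, -2)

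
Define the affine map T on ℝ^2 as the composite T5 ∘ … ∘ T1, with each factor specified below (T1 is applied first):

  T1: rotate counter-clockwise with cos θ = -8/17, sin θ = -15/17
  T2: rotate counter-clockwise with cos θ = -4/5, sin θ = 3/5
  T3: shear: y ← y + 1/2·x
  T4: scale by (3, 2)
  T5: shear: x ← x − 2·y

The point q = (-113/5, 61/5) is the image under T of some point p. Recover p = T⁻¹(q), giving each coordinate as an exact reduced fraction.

p = (3, 5)

T1 = [-8/17 15/17 0; -15/17 -8/17 0; 0 0 1]
T2·T1 = [77/85 -36/85 0; 36/85 77/85 0; 0 0 1]
T3·…·T1 = [77/85 -36/85 0; 149/170 59/85 0; 0 0 1]
T4·…·T1 = [231/85 -108/85 0; 149/85 118/85 0; 0 0 1]
T5·…·T1 = [-67/85 -344/85 0; 149/85 118/85 0; 0 0 1]
det M = 6; M⁻¹ = [59/255 172/255 0; -149/510 -67/510 0; 0 0 1]
M⁻¹ · (-113/5, 61/5)ᵀ = (3, 5)ᵀ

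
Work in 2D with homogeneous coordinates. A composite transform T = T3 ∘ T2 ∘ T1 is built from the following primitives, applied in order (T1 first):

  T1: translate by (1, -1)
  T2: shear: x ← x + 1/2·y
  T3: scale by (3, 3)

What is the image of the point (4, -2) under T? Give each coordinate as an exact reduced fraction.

T1 translate by (1, -1): (4, -2) → (5, -3)
T2 shear: x ← x + 1/2·y: (5, -3) → (7/2, -3)
T3 scale by (3, 3): (7/2, -3) → (21/2, -9)

T(p) = (21/2, -9)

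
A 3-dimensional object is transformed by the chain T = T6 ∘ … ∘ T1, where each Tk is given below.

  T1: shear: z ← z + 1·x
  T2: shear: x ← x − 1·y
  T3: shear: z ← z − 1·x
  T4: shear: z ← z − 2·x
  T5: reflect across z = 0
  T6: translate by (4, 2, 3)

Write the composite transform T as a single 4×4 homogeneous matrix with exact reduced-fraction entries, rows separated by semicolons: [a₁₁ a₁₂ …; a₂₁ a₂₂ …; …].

T = [1 -1 0 4; 0 1 0 2; 2 -3 -1 3; 0 0 0 1]

T1 = [1 0 0 0; 0 1 0 0; 1 0 1 0; 0 0 0 1]
T2·T1 = [1 -1 0 0; 0 1 0 0; 1 0 1 0; 0 0 0 1]
T3·…·T1 = [1 -1 0 0; 0 1 0 0; 0 1 1 0; 0 0 0 1]
T4·…·T1 = [1 -1 0 0; 0 1 0 0; -2 3 1 0; 0 0 0 1]
T5·…·T1 = [1 -1 0 0; 0 1 0 0; 2 -3 -1 0; 0 0 0 1]
T6·…·T1 = [1 -1 0 4; 0 1 0 2; 2 -3 -1 3; 0 0 0 1]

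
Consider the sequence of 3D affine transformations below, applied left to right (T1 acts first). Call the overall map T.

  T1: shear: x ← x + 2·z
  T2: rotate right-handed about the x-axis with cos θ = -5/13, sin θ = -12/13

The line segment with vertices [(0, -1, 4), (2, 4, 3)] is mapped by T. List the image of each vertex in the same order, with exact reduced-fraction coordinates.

image vertices: (8, 53/13, -8/13), (8, 16/13, -63/13)

T1 shear: x ← x + 2·z: (0, -1, 4) → (8, -1, 4); (2, 4, 3) → (8, 4, 3)
T2 rotate right-handed about the x-axis with cos θ = -5/13, sin θ = -12/13: (8, -1, 4) → (8, 53/13, -8/13); (8, 4, 3) → (8, 16/13, -63/13)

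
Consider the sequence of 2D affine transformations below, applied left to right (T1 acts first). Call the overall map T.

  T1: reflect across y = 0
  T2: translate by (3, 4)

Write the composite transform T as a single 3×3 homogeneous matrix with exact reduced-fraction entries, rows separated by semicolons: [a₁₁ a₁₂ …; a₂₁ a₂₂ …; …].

T = [1 0 3; 0 -1 4; 0 0 1]

T1 = [1 0 0; 0 -1 0; 0 0 1]
T2·T1 = [1 0 3; 0 -1 4; 0 0 1]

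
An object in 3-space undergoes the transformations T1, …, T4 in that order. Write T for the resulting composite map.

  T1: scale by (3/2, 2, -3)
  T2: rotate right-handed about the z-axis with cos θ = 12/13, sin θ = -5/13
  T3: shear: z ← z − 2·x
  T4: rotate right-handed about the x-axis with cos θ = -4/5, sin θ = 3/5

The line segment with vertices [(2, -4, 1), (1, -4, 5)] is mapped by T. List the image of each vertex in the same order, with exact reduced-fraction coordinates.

image vertices: (-4/13, 537/65, -209/65), (-22/13, 867/65, 587/130)

T1 scale by (3/2, 2, -3): (2, -4, 1) → (3, -8, -3); (1, -4, 5) → (3/2, -8, -15)
T2 rotate right-handed about the z-axis with cos θ = 12/13, sin θ = -5/13: (3, -8, -3) → (-4/13, -111/13, -3); (3/2, -8, -15) → (-22/13, -207/26, -15)
T3 shear: z ← z − 2·x: (-4/13, -111/13, -3) → (-4/13, -111/13, -31/13); (-22/13, -207/26, -15) → (-22/13, -207/26, -151/13)
T4 rotate right-handed about the x-axis with cos θ = -4/5, sin θ = 3/5: (-4/13, -111/13, -31/13) → (-4/13, 537/65, -209/65); (-22/13, -207/26, -151/13) → (-22/13, 867/65, 587/130)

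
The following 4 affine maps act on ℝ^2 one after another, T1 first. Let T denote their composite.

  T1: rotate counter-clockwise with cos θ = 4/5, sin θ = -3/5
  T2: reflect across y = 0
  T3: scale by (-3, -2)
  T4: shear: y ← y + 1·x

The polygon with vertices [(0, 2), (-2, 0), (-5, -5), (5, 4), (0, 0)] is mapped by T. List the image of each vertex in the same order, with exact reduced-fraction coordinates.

T1 rotate counter-clockwise with cos θ = 4/5, sin θ = -3/5: (0, 2) → (6/5, 8/5); (-2, 0) → (-8/5, 6/5); (-5, -5) → (-7, -1); (5, 4) → (32/5, 1/5); (0, 0) → (0, 0)
T2 reflect across y = 0: (6/5, 8/5) → (6/5, -8/5); (-8/5, 6/5) → (-8/5, -6/5); (-7, -1) → (-7, 1); (32/5, 1/5) → (32/5, -1/5); (0, 0) → (0, 0)
T3 scale by (-3, -2): (6/5, -8/5) → (-18/5, 16/5); (-8/5, -6/5) → (24/5, 12/5); (-7, 1) → (21, -2); (32/5, -1/5) → (-96/5, 2/5); (0, 0) → (0, 0)
T4 shear: y ← y + 1·x: (-18/5, 16/5) → (-18/5, -2/5); (24/5, 12/5) → (24/5, 36/5); (21, -2) → (21, 19); (-96/5, 2/5) → (-96/5, -94/5); (0, 0) → (0, 0)

image vertices: (-18/5, -2/5), (24/5, 36/5), (21, 19), (-96/5, -94/5), (0, 0)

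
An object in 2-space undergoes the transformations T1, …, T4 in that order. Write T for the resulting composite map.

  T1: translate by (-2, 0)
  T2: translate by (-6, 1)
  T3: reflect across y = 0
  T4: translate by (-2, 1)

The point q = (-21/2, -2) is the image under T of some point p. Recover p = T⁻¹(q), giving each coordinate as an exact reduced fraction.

T1 = [1 0 -2; 0 1 0; 0 0 1]
T2·T1 = [1 0 -8; 0 1 1; 0 0 1]
T3·…·T1 = [1 0 -8; 0 -1 -1; 0 0 1]
T4·…·T1 = [1 0 -10; 0 -1 0; 0 0 1]
det M = -1; M⁻¹ = [1 0 10; 0 -1 0; 0 0 1]
M⁻¹ · (-21/2, -2)ᵀ = (-1/2, 2)ᵀ

p = (-1/2, 2)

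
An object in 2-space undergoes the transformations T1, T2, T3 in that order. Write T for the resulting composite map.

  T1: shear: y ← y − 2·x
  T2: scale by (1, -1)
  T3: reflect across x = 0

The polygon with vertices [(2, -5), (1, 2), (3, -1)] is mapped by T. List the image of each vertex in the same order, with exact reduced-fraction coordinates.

image vertices: (-2, 9), (-1, 0), (-3, 7)

T1 shear: y ← y − 2·x: (2, -5) → (2, -9); (1, 2) → (1, 0); (3, -1) → (3, -7)
T2 scale by (1, -1): (2, -9) → (2, 9); (1, 0) → (1, 0); (3, -7) → (3, 7)
T3 reflect across x = 0: (2, 9) → (-2, 9); (1, 0) → (-1, 0); (3, 7) → (-3, 7)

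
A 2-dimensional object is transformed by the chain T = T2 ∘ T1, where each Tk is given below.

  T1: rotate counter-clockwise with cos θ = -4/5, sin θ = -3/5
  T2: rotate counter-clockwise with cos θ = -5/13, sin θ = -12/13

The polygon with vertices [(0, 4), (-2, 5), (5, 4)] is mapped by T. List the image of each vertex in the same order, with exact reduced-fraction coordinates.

image vertices: (-252/65, -64/65), (-283/65, -206/65), (-332/65, 251/65)

T1 rotate counter-clockwise with cos θ = -4/5, sin θ = -3/5: (0, 4) → (12/5, -16/5); (-2, 5) → (23/5, -14/5); (5, 4) → (-8/5, -31/5)
T2 rotate counter-clockwise with cos θ = -5/13, sin θ = -12/13: (12/5, -16/5) → (-252/65, -64/65); (23/5, -14/5) → (-283/65, -206/65); (-8/5, -31/5) → (-332/65, 251/65)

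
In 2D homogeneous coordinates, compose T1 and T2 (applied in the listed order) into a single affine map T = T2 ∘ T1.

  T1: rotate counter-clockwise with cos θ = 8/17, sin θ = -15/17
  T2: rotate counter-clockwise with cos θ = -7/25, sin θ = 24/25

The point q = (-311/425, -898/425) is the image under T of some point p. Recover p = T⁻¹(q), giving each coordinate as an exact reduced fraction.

p = (-2, -1)

T1 = [8/17 15/17 0; -15/17 8/17 0; 0 0 1]
T2·T1 = [304/425 -297/425 0; 297/425 304/425 0; 0 0 1]
det M = 1; M⁻¹ = [304/425 297/425 0; -297/425 304/425 0; 0 0 1]
M⁻¹ · (-311/425, -898/425)ᵀ = (-2, -1)ᵀ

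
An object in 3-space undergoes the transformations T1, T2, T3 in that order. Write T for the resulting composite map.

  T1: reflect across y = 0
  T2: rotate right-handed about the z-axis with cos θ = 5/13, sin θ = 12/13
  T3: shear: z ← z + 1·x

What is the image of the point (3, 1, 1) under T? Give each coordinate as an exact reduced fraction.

T1 reflect across y = 0: (3, 1, 1) → (3, -1, 1)
T2 rotate right-handed about the z-axis with cos θ = 5/13, sin θ = 12/13: (3, -1, 1) → (27/13, 31/13, 1)
T3 shear: z ← z + 1·x: (27/13, 31/13, 1) → (27/13, 31/13, 40/13)

T(p) = (27/13, 31/13, 40/13)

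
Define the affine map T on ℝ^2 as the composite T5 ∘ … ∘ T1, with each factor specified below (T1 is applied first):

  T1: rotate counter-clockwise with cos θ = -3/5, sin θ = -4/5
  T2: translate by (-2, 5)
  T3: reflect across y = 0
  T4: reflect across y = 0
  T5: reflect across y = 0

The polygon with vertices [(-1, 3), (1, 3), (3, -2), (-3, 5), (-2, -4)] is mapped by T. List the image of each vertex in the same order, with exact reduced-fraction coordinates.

image vertices: (1, -4), (-1/5, -12/5), (-27/5, -19/5), (19/5, -22/5), (-4, -9)

T1 rotate counter-clockwise with cos θ = -3/5, sin θ = -4/5: (-1, 3) → (3, -1); (1, 3) → (9/5, -13/5); (3, -2) → (-17/5, -6/5); (-3, 5) → (29/5, -3/5); (-2, -4) → (-2, 4)
T2 translate by (-2, 5): (3, -1) → (1, 4); (9/5, -13/5) → (-1/5, 12/5); (-17/5, -6/5) → (-27/5, 19/5); (29/5, -3/5) → (19/5, 22/5); (-2, 4) → (-4, 9)
T3 reflect across y = 0: (1, 4) → (1, -4); (-1/5, 12/5) → (-1/5, -12/5); (-27/5, 19/5) → (-27/5, -19/5); (19/5, 22/5) → (19/5, -22/5); (-4, 9) → (-4, -9)
T4 reflect across y = 0: (1, -4) → (1, 4); (-1/5, -12/5) → (-1/5, 12/5); (-27/5, -19/5) → (-27/5, 19/5); (19/5, -22/5) → (19/5, 22/5); (-4, -9) → (-4, 9)
T5 reflect across y = 0: (1, 4) → (1, -4); (-1/5, 12/5) → (-1/5, -12/5); (-27/5, 19/5) → (-27/5, -19/5); (19/5, 22/5) → (19/5, -22/5); (-4, 9) → (-4, -9)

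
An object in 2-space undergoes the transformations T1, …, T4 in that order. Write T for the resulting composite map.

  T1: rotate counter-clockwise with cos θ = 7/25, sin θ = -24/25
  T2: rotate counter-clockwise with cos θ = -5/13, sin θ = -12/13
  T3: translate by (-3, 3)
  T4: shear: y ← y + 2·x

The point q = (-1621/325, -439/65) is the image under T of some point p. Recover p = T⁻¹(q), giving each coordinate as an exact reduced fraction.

T1 = [7/25 24/25 0; -24/25 7/25 0; 0 0 1]
T2·T1 = [-323/325 -36/325 0; 36/325 -323/325 0; 0 0 1]
T3·…·T1 = [-323/325 -36/325 -3; 36/325 -323/325 3; 0 0 1]
T4·…·T1 = [-323/325 -36/325 -3; -122/65 -79/65 -3; 0 0 1]
det M = 1; M⁻¹ = [-79/65 36/325 -1077/325; 122/65 -323/325 861/325; 0 0 1]
M⁻¹ · (-1621/325, -439/65)ᵀ = (2, 0)ᵀ

p = (2, 0)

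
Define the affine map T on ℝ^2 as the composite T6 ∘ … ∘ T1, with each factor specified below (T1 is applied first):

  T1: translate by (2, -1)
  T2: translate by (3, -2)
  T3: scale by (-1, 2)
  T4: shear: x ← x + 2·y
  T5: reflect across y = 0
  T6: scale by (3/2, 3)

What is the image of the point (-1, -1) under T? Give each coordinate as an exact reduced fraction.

T1 translate by (2, -1): (-1, -1) → (1, -2)
T2 translate by (3, -2): (1, -2) → (4, -4)
T3 scale by (-1, 2): (4, -4) → (-4, -8)
T4 shear: x ← x + 2·y: (-4, -8) → (-20, -8)
T5 reflect across y = 0: (-20, -8) → (-20, 8)
T6 scale by (3/2, 3): (-20, 8) → (-30, 24)

T(p) = (-30, 24)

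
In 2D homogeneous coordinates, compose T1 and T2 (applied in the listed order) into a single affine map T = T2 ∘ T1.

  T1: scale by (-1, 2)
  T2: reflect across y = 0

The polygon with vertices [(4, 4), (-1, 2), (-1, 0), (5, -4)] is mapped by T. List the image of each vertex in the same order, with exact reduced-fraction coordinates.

T1 scale by (-1, 2): (4, 4) → (-4, 8); (-1, 2) → (1, 4); (-1, 0) → (1, 0); (5, -4) → (-5, -8)
T2 reflect across y = 0: (-4, 8) → (-4, -8); (1, 4) → (1, -4); (1, 0) → (1, 0); (-5, -8) → (-5, 8)

image vertices: (-4, -8), (1, -4), (1, 0), (-5, 8)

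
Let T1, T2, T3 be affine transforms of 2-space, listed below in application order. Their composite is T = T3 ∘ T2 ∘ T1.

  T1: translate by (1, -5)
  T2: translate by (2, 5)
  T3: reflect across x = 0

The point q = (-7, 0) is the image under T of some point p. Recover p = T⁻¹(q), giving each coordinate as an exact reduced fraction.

p = (4, 0)

T1 = [1 0 1; 0 1 -5; 0 0 1]
T2·T1 = [1 0 3; 0 1 0; 0 0 1]
T3·…·T1 = [-1 0 -3; 0 1 0; 0 0 1]
det M = -1; M⁻¹ = [-1 0 -3; 0 1 0; 0 0 1]
M⁻¹ · (-7, 0)ᵀ = (4, 0)ᵀ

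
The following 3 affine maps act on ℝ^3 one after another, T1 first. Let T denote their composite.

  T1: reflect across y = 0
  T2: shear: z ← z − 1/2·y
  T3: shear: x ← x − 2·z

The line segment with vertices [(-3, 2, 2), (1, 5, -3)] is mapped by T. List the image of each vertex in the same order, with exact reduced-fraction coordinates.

image vertices: (-9, -2, 3), (2, -5, -1/2)

T1 reflect across y = 0: (-3, 2, 2) → (-3, -2, 2); (1, 5, -3) → (1, -5, -3)
T2 shear: z ← z − 1/2·y: (-3, -2, 2) → (-3, -2, 3); (1, -5, -3) → (1, -5, -1/2)
T3 shear: x ← x − 2·z: (-3, -2, 3) → (-9, -2, 3); (1, -5, -1/2) → (2, -5, -1/2)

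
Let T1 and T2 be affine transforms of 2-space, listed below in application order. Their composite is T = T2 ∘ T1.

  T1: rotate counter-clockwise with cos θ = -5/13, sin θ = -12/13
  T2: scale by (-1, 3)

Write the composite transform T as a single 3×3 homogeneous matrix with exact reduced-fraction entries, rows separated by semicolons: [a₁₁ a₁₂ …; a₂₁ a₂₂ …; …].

T1 = [-5/13 12/13 0; -12/13 -5/13 0; 0 0 1]
T2·T1 = [5/13 -12/13 0; -36/13 -15/13 0; 0 0 1]

T = [5/13 -12/13 0; -36/13 -15/13 0; 0 0 1]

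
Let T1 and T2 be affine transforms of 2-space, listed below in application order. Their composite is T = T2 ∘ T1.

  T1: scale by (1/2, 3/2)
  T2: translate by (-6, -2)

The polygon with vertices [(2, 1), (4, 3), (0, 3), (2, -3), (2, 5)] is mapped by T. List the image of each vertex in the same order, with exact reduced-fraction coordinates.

T1 scale by (1/2, 3/2): (2, 1) → (1, 3/2); (4, 3) → (2, 9/2); (0, 3) → (0, 9/2); (2, -3) → (1, -9/2); (2, 5) → (1, 15/2)
T2 translate by (-6, -2): (1, 3/2) → (-5, -1/2); (2, 9/2) → (-4, 5/2); (0, 9/2) → (-6, 5/2); (1, -9/2) → (-5, -13/2); (1, 15/2) → (-5, 11/2)

image vertices: (-5, -1/2), (-4, 5/2), (-6, 5/2), (-5, -13/2), (-5, 11/2)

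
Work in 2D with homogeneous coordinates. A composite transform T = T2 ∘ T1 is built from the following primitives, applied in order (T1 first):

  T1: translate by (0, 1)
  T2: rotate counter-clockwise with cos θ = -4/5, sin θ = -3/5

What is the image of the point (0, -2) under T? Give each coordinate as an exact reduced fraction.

T(p) = (-3/5, 4/5)

T1 translate by (0, 1): (0, -2) → (0, -1)
T2 rotate counter-clockwise with cos θ = -4/5, sin θ = -3/5: (0, -1) → (-3/5, 4/5)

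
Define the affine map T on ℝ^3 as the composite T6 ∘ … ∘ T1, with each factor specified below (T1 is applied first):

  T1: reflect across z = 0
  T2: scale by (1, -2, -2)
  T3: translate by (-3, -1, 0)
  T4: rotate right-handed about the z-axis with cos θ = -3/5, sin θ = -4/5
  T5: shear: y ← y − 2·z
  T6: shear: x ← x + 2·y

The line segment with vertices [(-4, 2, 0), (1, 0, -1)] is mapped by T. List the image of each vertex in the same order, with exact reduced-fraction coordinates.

image vertices: (87/5, 43/5, 0), (64/5, 31/5, -2)

T1 reflect across z = 0: (-4, 2, 0) → (-4, 2, 0); (1, 0, -1) → (1, 0, 1)
T2 scale by (1, -2, -2): (-4, 2, 0) → (-4, -4, 0); (1, 0, 1) → (1, 0, -2)
T3 translate by (-3, -1, 0): (-4, -4, 0) → (-7, -5, 0); (1, 0, -2) → (-2, -1, -2)
T4 rotate right-handed about the z-axis with cos θ = -3/5, sin θ = -4/5: (-7, -5, 0) → (1/5, 43/5, 0); (-2, -1, -2) → (2/5, 11/5, -2)
T5 shear: y ← y − 2·z: (1/5, 43/5, 0) → (1/5, 43/5, 0); (2/5, 11/5, -2) → (2/5, 31/5, -2)
T6 shear: x ← x + 2·y: (1/5, 43/5, 0) → (87/5, 43/5, 0); (2/5, 31/5, -2) → (64/5, 31/5, -2)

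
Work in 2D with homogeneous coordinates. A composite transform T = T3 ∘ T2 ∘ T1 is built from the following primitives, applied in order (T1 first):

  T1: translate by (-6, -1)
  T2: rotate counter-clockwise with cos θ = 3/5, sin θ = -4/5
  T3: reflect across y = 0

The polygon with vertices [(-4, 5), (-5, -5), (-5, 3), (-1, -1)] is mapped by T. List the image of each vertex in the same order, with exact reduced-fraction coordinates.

T1 translate by (-6, -1): (-4, 5) → (-10, 4); (-5, -5) → (-11, -6); (-5, 3) → (-11, 2); (-1, -1) → (-7, -2)
T2 rotate counter-clockwise with cos θ = 3/5, sin θ = -4/5: (-10, 4) → (-14/5, 52/5); (-11, -6) → (-57/5, 26/5); (-11, 2) → (-5, 10); (-7, -2) → (-29/5, 22/5)
T3 reflect across y = 0: (-14/5, 52/5) → (-14/5, -52/5); (-57/5, 26/5) → (-57/5, -26/5); (-5, 10) → (-5, -10); (-29/5, 22/5) → (-29/5, -22/5)

image vertices: (-14/5, -52/5), (-57/5, -26/5), (-5, -10), (-29/5, -22/5)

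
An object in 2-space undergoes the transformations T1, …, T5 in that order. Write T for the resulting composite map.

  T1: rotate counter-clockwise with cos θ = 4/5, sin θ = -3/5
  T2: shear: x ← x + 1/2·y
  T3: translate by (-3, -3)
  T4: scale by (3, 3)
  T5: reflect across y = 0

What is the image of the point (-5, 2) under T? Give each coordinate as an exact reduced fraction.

T(p) = (-21/2, -24/5)

T1 rotate counter-clockwise with cos θ = 4/5, sin θ = -3/5: (-5, 2) → (-14/5, 23/5)
T2 shear: x ← x + 1/2·y: (-14/5, 23/5) → (-1/2, 23/5)
T3 translate by (-3, -3): (-1/2, 23/5) → (-7/2, 8/5)
T4 scale by (3, 3): (-7/2, 8/5) → (-21/2, 24/5)
T5 reflect across y = 0: (-21/2, 24/5) → (-21/2, -24/5)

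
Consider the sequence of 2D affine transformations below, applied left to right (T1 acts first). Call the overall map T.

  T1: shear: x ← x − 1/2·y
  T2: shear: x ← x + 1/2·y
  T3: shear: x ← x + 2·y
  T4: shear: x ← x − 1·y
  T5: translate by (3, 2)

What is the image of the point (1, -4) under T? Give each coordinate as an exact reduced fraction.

T1 shear: x ← x − 1/2·y: (1, -4) → (3, -4)
T2 shear: x ← x + 1/2·y: (3, -4) → (1, -4)
T3 shear: x ← x + 2·y: (1, -4) → (-7, -4)
T4 shear: x ← x − 1·y: (-7, -4) → (-3, -4)
T5 translate by (3, 2): (-3, -4) → (0, -2)

T(p) = (0, -2)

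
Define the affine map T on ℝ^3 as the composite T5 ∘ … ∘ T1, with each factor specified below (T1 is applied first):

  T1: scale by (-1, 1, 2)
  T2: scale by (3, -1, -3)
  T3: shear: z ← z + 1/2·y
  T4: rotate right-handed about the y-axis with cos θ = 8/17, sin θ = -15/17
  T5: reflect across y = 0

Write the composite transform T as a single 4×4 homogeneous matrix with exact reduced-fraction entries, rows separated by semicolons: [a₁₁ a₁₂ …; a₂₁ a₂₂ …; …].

T1 = [-1 0 0 0; 0 1 0 0; 0 0 2 0; 0 0 0 1]
T2·T1 = [-3 0 0 0; 0 -1 0 0; 0 0 -6 0; 0 0 0 1]
T3·…·T1 = [-3 0 0 0; 0 -1 0 0; 0 -1/2 -6 0; 0 0 0 1]
T4·…·T1 = [-24/17 15/34 90/17 0; 0 -1 0 0; -45/17 -4/17 -48/17 0; 0 0 0 1]
T5·…·T1 = [-24/17 15/34 90/17 0; 0 1 0 0; -45/17 -4/17 -48/17 0; 0 0 0 1]

T = [-24/17 15/34 90/17 0; 0 1 0 0; -45/17 -4/17 -48/17 0; 0 0 0 1]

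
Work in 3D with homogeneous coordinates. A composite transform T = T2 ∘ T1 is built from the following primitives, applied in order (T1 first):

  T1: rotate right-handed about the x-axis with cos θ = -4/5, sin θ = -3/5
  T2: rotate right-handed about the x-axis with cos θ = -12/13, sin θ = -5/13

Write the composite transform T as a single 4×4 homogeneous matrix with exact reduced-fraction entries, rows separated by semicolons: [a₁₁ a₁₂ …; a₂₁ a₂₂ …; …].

T = [1 0 0 0; 0 33/65 -56/65 0; 0 56/65 33/65 0; 0 0 0 1]

T1 = [1 0 0 0; 0 -4/5 3/5 0; 0 -3/5 -4/5 0; 0 0 0 1]
T2·T1 = [1 0 0 0; 0 33/65 -56/65 0; 0 56/65 33/65 0; 0 0 0 1]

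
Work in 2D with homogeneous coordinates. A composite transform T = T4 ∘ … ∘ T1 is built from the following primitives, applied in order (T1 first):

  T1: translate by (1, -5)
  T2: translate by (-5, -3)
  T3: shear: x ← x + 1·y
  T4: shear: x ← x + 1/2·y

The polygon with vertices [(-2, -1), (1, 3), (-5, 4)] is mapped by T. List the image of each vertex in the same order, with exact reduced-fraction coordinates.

T1 translate by (1, -5): (-2, -1) → (-1, -6); (1, 3) → (2, -2); (-5, 4) → (-4, -1)
T2 translate by (-5, -3): (-1, -6) → (-6, -9); (2, -2) → (-3, -5); (-4, -1) → (-9, -4)
T3 shear: x ← x + 1·y: (-6, -9) → (-15, -9); (-3, -5) → (-8, -5); (-9, -4) → (-13, -4)
T4 shear: x ← x + 1/2·y: (-15, -9) → (-39/2, -9); (-8, -5) → (-21/2, -5); (-13, -4) → (-15, -4)

image vertices: (-39/2, -9), (-21/2, -5), (-15, -4)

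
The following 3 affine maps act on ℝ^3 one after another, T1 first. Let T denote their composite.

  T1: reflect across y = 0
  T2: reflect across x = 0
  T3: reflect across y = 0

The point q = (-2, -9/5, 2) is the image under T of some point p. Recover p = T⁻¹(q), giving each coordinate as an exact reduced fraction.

T1 = [1 0 0 0; 0 -1 0 0; 0 0 1 0; 0 0 0 1]
T2·T1 = [-1 0 0 0; 0 -1 0 0; 0 0 1 0; 0 0 0 1]
T3·…·T1 = [-1 0 0 0; 0 1 0 0; 0 0 1 0; 0 0 0 1]
det M = -1; M⁻¹ = [-1 0 0 0; 0 1 0 0; 0 0 1 0; 0 0 0 1]
M⁻¹ · (-2, -9/5, 2)ᵀ = (2, -9/5, 2)ᵀ

p = (2, -9/5, 2)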